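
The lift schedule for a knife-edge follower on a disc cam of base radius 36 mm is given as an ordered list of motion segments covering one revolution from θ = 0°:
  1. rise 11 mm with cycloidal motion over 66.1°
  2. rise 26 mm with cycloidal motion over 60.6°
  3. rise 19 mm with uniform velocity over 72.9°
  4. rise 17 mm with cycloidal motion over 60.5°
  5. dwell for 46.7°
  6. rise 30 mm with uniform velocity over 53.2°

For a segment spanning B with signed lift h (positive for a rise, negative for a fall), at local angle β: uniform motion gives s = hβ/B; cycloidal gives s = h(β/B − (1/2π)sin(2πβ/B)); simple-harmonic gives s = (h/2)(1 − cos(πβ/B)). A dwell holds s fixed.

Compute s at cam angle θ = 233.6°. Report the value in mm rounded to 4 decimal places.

seg 1 [0°–66.1°] cycloidal, h=11: full span → s += 11 → s = 11.0000
seg 2 [66.1°–126.7°] cycloidal, h=26: full span → s += 26 → s = 37.0000
seg 3 [126.7°–199.6°] uniform, h=19: full span → s += 19 → s = 56.0000
seg 4 [199.6°–260.1°] cycloidal, h=17: θ=233.6° here. β=34, B=60.5. 17·(0.5620 − sin(2π·0.5620)/(2π)) = 10.5810 → s = 66.5810

66.5810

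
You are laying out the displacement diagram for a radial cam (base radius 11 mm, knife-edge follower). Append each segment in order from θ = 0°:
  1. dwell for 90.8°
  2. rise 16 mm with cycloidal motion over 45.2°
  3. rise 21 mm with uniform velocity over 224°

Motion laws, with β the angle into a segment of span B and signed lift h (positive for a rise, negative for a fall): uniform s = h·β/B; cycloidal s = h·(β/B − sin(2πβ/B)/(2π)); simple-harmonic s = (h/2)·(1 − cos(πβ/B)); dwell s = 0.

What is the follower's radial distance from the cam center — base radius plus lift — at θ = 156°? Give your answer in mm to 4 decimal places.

seg 1 [0°–90.8°] dwell: s stays 0.0000
seg 2 [90.8°–136°] cycloidal, h=16: full span → s += 16 → s = 16.0000
seg 3 [136°–360°] uniform, h=21: θ=156° here. β=20, B=224. 21·20/224 = 1.8750 → s = 17.8750
radial distance = base radius + s = 11 + 17.8750 = 28.8750

28.8750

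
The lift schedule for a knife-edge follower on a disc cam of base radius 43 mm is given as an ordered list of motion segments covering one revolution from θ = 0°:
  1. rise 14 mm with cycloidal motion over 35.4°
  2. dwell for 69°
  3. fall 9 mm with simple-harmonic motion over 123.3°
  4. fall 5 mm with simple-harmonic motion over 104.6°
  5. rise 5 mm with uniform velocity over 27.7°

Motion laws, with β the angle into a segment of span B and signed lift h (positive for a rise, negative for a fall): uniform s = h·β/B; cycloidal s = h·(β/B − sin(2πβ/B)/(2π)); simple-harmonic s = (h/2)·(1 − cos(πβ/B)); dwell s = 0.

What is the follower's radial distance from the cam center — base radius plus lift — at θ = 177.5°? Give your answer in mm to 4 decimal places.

seg 1 [0°–35.4°] cycloidal, h=14: full span → s += 14 → s = 14.0000
seg 2 [35.4°–104.4°] dwell: s stays 14.0000
seg 3 [104.4°–227.7°] simple-harmonic, h=-9: θ=177.5° here. β=73.1, B=123.3. -9/2·(1 − cos(π·0.5929)) = -5.7943 → s = 8.2057
radial distance = base radius + s = 43 + 8.2057 = 51.2057

51.2057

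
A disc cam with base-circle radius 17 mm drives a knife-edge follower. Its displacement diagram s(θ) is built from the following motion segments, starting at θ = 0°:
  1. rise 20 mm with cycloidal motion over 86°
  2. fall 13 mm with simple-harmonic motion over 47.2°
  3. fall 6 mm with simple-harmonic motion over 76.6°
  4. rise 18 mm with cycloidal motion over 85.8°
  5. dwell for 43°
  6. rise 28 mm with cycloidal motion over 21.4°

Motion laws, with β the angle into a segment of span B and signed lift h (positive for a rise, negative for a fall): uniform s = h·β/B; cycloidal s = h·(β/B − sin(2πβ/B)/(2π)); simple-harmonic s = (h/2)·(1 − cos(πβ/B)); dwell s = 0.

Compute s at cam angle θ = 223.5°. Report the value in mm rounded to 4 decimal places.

seg 1 [0°–86°] cycloidal, h=20: full span → s += 20 → s = 20.0000
seg 2 [86°–133.2°] simple-harmonic, h=-13: full span → s += -13 → s = 7.0000
seg 3 [133.2°–209.8°] simple-harmonic, h=-6: full span → s += -6 → s = 1.0000
seg 4 [209.8°–295.6°] cycloidal, h=18: θ=223.5° here. β=13.7, B=85.8. 18·(0.1597 − sin(2π·0.1597)/(2π)) = 0.4585 → s = 1.4585

1.4585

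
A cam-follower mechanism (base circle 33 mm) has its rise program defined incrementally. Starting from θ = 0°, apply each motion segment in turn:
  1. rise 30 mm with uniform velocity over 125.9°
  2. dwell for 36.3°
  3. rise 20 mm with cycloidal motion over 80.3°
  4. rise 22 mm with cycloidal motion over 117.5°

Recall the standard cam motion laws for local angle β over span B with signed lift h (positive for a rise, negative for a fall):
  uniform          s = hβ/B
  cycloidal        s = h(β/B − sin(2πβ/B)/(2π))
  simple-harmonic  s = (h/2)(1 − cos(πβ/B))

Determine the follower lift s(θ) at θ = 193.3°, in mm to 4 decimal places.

seg 1 [0°–125.9°] uniform, h=30: full span → s += 30 → s = 30.0000
seg 2 [125.9°–162.2°] dwell: s stays 30.0000
seg 3 [162.2°–242.5°] cycloidal, h=20: θ=193.3° here. β=31.1, B=80.3. 20·(0.3873 − sin(2π·0.3873)/(2π)) = 5.6756 → s = 35.6756

35.6756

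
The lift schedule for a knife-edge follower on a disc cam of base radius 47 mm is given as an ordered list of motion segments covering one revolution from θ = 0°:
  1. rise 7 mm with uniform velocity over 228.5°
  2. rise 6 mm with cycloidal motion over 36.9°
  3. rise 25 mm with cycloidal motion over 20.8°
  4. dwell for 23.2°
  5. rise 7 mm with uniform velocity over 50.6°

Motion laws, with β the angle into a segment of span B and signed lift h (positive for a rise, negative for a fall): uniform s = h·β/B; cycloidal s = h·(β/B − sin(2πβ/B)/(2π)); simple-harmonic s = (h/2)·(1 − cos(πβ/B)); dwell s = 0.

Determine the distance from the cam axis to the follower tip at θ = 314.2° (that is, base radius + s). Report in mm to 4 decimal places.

seg 1 [0°–228.5°] uniform, h=7: full span → s += 7 → s = 7.0000
seg 2 [228.5°–265.4°] cycloidal, h=6: full span → s += 6 → s = 13.0000
seg 3 [265.4°–286.2°] cycloidal, h=25: full span → s += 25 → s = 38.0000
seg 4 [286.2°–309.4°] dwell: s stays 38.0000
seg 5 [309.4°–360°] uniform, h=7: θ=314.2° here. β=4.8, B=50.6. 7·4.8/50.6 = 0.6640 → s = 38.6640
radial distance = base radius + s = 47 + 38.6640 = 85.6640

85.6640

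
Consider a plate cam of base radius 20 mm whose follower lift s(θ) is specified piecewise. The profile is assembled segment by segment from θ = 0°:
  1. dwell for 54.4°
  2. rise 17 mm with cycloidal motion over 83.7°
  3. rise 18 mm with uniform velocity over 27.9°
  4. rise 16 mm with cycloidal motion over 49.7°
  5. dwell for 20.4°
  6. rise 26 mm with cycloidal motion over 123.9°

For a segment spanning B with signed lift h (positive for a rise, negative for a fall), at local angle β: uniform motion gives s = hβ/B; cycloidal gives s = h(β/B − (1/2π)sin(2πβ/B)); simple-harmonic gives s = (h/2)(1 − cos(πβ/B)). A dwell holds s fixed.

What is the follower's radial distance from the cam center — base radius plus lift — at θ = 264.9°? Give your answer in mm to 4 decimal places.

seg 1 [0°–54.4°] dwell: s stays 0.0000
seg 2 [54.4°–138.1°] cycloidal, h=17: full span → s += 17 → s = 17.0000
seg 3 [138.1°–166°] uniform, h=18: full span → s += 18 → s = 35.0000
seg 4 [166°–215.7°] cycloidal, h=16: full span → s += 16 → s = 51.0000
seg 5 [215.7°–236.1°] dwell: s stays 51.0000
seg 6 [236.1°–360°] cycloidal, h=26: θ=264.9° here. β=28.8, B=123.9. 26·(0.2324 − sin(2π·0.2324)/(2π)) = 1.9307 → s = 52.9307
radial distance = base radius + s = 20 + 52.9307 = 72.9307

72.9307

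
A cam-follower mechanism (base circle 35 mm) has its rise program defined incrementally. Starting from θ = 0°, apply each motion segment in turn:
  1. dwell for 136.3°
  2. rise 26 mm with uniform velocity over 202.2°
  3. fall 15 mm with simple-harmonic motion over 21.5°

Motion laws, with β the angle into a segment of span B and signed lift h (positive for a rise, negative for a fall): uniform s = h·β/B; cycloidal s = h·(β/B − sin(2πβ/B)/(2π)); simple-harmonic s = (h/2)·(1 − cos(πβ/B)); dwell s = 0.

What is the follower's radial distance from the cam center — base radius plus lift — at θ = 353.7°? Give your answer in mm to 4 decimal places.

seg 1 [0°–136.3°] dwell: s stays 0.0000
seg 2 [136.3°–338.5°] uniform, h=26: full span → s += 26 → s = 26.0000
seg 3 [338.5°–360°] simple-harmonic, h=-15: θ=353.7° here. β=15.2, B=21.5. -15/2·(1 − cos(π·0.7070)) = -12.0403 → s = 13.9597
radial distance = base radius + s = 35 + 13.9597 = 48.9597

48.9597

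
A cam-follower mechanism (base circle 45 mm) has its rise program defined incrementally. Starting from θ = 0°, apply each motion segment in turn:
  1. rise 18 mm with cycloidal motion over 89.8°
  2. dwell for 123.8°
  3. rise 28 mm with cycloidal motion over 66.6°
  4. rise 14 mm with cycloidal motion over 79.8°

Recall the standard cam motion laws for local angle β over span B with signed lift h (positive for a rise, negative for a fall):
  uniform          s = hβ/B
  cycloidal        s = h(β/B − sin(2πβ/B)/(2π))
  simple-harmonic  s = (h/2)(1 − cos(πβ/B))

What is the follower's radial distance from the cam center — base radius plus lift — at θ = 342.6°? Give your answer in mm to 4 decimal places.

seg 1 [0°–89.8°] cycloidal, h=18: full span → s += 18 → s = 18.0000
seg 2 [89.8°–213.6°] dwell: s stays 18.0000
seg 3 [213.6°–280.2°] cycloidal, h=28: full span → s += 28 → s = 46.0000
seg 4 [280.2°–360°] cycloidal, h=14: θ=342.6° here. β=62.4, B=79.8. 14·(0.7820 − sin(2π·0.7820)/(2π)) = 13.1308 → s = 59.1308
radial distance = base radius + s = 45 + 59.1308 = 104.1308

104.1308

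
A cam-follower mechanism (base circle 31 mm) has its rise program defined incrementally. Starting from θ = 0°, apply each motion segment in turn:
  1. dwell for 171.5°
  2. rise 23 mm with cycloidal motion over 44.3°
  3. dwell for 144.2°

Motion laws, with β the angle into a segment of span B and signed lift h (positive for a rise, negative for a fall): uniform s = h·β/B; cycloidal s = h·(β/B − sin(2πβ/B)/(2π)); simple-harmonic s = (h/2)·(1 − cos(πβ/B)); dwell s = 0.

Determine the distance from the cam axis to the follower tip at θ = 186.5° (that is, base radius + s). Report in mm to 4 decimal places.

seg 1 [0°–171.5°] dwell: s stays 0.0000
seg 2 [171.5°–215.8°] cycloidal, h=23: θ=186.5° here. β=15, B=44.3. 23·(0.3386 − sin(2π·0.3386)/(2π)) = 4.6800 → s = 4.6800
radial distance = base radius + s = 31 + 4.6800 = 35.6800

35.6800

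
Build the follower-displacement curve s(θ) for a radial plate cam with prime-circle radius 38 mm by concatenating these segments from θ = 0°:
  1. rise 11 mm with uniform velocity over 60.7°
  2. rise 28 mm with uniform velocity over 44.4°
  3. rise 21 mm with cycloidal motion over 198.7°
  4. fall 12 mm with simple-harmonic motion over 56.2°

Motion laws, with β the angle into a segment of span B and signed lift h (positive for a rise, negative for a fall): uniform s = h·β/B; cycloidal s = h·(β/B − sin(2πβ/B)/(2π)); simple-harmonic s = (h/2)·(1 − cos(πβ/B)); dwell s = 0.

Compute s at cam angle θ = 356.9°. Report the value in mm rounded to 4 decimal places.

seg 1 [0°–60.7°] uniform, h=11: full span → s += 11 → s = 11.0000
seg 2 [60.7°–105.1°] uniform, h=28: full span → s += 28 → s = 39.0000
seg 3 [105.1°–303.8°] cycloidal, h=21: full span → s += 21 → s = 60.0000
seg 4 [303.8°–360°] simple-harmonic, h=-12: θ=356.9° here. β=53.1, B=56.2. -12/2·(1 − cos(π·0.9448)) = -11.9101 → s = 48.0899

48.0899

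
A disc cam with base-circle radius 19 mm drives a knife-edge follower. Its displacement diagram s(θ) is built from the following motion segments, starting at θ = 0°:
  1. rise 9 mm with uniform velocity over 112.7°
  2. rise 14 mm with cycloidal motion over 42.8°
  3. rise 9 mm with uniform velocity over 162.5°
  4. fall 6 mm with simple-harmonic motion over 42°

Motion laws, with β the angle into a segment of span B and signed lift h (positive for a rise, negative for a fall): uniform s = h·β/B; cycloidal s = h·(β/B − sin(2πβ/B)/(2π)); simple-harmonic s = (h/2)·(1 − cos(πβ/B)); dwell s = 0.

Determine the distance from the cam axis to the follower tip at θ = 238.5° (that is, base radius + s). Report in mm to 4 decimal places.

seg 1 [0°–112.7°] uniform, h=9: full span → s += 9 → s = 9.0000
seg 2 [112.7°–155.5°] cycloidal, h=14: full span → s += 14 → s = 23.0000
seg 3 [155.5°–318°] uniform, h=9: θ=238.5° here. β=83, B=162.5. 9·83/162.5 = 4.5969 → s = 27.5969
radial distance = base radius + s = 19 + 27.5969 = 46.5969

46.5969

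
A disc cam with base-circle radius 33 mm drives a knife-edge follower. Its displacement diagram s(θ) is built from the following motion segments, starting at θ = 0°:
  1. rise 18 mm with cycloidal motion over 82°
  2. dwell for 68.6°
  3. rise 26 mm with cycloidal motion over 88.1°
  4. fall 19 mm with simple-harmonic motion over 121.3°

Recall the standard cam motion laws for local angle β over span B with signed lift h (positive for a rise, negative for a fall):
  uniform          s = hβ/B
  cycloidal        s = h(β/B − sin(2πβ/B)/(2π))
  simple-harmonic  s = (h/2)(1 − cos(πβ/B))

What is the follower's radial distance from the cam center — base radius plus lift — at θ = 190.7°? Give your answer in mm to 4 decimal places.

seg 1 [0°–82°] cycloidal, h=18: full span → s += 18 → s = 18.0000
seg 2 [82°–150.6°] dwell: s stays 18.0000
seg 3 [150.6°–238.7°] cycloidal, h=26: θ=190.7° here. β=40.1, B=88.1. 26·(0.4552 − sin(2π·0.4552)/(2π)) = 10.6839 → s = 28.6839
radial distance = base radius + s = 33 + 28.6839 = 61.6839

61.6839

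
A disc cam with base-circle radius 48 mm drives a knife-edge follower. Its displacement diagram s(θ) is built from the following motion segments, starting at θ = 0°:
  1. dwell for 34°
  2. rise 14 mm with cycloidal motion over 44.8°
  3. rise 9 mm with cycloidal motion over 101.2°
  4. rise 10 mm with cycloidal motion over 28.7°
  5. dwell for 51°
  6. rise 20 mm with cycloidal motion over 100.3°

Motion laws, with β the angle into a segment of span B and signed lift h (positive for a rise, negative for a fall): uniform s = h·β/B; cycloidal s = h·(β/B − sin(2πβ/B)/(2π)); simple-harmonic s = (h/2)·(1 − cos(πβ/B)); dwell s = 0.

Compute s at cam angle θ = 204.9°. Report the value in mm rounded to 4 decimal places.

seg 1 [0°–34°] dwell: s stays 0.0000
seg 2 [34°–78.8°] cycloidal, h=14: full span → s += 14 → s = 14.0000
seg 3 [78.8°–180°] cycloidal, h=9: full span → s += 9 → s = 23.0000
seg 4 [180°–208.7°] cycloidal, h=10: θ=204.9° here. β=24.9, B=28.7. 10·(0.8676 − sin(2π·0.8676)/(2π)) = 9.8525 → s = 32.8525

32.8525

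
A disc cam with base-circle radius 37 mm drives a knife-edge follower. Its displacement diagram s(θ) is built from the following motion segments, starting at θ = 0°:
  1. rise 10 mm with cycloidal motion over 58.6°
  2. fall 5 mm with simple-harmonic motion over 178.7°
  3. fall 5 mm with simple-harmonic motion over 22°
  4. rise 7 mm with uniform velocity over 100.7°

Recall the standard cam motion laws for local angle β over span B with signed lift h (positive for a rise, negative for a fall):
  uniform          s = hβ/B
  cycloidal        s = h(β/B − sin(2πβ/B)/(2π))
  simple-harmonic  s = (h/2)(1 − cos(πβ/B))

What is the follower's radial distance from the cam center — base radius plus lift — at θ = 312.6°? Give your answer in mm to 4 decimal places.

seg 1 [0°–58.6°] cycloidal, h=10: full span → s += 10 → s = 10.0000
seg 2 [58.6°–237.3°] simple-harmonic, h=-5: full span → s += -5 → s = 5.0000
seg 3 [237.3°–259.3°] simple-harmonic, h=-5: full span → s += -5 → s = 0.0000
seg 4 [259.3°–360°] uniform, h=7: θ=312.6° here. β=53.3, B=100.7. 7·53.3/100.7 = 3.7051 → s = 3.7051
radial distance = base radius + s = 37 + 3.7051 = 40.7051

40.7051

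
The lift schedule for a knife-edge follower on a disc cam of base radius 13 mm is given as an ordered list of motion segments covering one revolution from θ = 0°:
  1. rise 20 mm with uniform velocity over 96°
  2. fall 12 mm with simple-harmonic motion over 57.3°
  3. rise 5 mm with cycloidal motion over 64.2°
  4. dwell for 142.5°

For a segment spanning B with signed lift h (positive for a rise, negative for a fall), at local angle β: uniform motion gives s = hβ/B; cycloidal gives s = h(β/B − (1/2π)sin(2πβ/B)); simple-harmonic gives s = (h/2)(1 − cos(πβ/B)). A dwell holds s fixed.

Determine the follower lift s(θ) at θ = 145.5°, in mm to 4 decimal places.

seg 1 [0°–96°] uniform, h=20: full span → s += 20 → s = 20.0000
seg 2 [96°–153.3°] simple-harmonic, h=-12: θ=145.5° here. β=49.5, B=57.3. -12/2·(1 − cos(π·0.8639)) = -11.4597 → s = 8.5403

8.5403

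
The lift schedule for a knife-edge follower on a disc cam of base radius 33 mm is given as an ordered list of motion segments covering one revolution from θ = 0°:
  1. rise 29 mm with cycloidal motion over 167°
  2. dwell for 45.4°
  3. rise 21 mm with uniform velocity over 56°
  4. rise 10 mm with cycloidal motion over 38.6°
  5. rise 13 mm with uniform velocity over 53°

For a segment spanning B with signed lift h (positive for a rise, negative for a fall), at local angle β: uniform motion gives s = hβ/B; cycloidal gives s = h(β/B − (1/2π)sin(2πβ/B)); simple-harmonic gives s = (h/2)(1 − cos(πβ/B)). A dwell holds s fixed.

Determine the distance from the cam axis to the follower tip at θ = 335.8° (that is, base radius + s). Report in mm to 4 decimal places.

seg 1 [0°–167°] cycloidal, h=29: full span → s += 29 → s = 29.0000
seg 2 [167°–212.4°] dwell: s stays 29.0000
seg 3 [212.4°–268.4°] uniform, h=21: full span → s += 21 → s = 50.0000
seg 4 [268.4°–307°] cycloidal, h=10: full span → s += 10 → s = 60.0000
seg 5 [307°–360°] uniform, h=13: θ=335.8° here. β=28.8, B=53. 13·28.8/53 = 7.0642 → s = 67.0642
radial distance = base radius + s = 33 + 67.0642 = 100.0642

100.0642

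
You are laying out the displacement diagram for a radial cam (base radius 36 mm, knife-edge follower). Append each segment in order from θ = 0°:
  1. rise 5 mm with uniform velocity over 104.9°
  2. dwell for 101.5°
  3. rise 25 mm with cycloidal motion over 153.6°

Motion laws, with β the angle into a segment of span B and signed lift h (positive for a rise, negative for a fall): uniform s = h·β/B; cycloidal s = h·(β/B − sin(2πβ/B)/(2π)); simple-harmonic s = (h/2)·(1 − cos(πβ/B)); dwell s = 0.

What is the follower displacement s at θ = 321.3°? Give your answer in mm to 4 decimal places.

seg 1 [0°–104.9°] uniform, h=5: full span → s += 5 → s = 5.0000
seg 2 [104.9°–206.4°] dwell: s stays 5.0000
seg 3 [206.4°–360°] cycloidal, h=25: θ=321.3° here. β=114.9, B=153.6. 25·(0.7480 − sin(2π·0.7480)/(2π)) = 22.6797 → s = 27.6797

27.6797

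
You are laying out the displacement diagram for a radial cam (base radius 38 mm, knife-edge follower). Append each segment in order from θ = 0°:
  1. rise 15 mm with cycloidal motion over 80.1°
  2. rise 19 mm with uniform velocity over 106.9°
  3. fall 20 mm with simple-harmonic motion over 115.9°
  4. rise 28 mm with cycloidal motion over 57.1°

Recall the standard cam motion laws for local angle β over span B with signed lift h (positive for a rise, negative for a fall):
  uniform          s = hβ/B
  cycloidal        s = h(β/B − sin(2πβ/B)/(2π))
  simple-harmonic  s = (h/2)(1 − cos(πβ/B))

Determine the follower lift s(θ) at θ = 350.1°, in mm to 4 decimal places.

seg 1 [0°–80.1°] cycloidal, h=15: full span → s += 15 → s = 15.0000
seg 2 [80.1°–187°] uniform, h=19: full span → s += 19 → s = 34.0000
seg 3 [187°–302.9°] simple-harmonic, h=-20: full span → s += -20 → s = 14.0000
seg 4 [302.9°–360°] cycloidal, h=28: θ=350.1° here. β=47.2, B=57.1. 28·(0.8266 − sin(2π·0.8266)/(2π)) = 27.0952 → s = 41.0952

41.0952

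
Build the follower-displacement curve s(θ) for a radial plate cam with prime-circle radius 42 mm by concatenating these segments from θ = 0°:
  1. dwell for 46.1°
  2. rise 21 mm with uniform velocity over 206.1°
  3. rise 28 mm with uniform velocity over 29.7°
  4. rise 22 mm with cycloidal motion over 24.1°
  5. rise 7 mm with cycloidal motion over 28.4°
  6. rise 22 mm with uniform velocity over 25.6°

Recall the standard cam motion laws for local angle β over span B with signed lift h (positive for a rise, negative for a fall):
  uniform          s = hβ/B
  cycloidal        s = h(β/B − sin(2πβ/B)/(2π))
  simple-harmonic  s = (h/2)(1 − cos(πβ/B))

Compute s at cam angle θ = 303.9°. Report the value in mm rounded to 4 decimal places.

seg 1 [0°–46.1°] dwell: s stays 0.0000
seg 2 [46.1°–252.2°] uniform, h=21: full span → s += 21 → s = 21.0000
seg 3 [252.2°–281.9°] uniform, h=28: full span → s += 28 → s = 49.0000
seg 4 [281.9°–306°] cycloidal, h=22: θ=303.9° here. β=22, B=24.1. 22·(0.9129 − sin(2π·0.9129)/(2π)) = 21.9057 → s = 70.9057

70.9057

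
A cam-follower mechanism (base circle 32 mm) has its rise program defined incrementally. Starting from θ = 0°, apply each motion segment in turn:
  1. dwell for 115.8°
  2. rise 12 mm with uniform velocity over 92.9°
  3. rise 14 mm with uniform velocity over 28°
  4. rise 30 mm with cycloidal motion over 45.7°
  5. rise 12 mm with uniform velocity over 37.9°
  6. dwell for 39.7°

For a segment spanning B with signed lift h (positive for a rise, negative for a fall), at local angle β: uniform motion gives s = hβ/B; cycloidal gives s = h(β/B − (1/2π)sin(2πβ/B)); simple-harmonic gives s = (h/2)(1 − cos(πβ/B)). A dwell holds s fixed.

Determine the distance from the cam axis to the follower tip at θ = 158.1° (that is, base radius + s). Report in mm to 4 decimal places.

seg 1 [0°–115.8°] dwell: s stays 0.0000
seg 2 [115.8°–208.7°] uniform, h=12: θ=158.1° here. β=42.3, B=92.9. 12·42.3/92.9 = 5.4639 → s = 5.4639
radial distance = base radius + s = 32 + 5.4639 = 37.4639

37.4639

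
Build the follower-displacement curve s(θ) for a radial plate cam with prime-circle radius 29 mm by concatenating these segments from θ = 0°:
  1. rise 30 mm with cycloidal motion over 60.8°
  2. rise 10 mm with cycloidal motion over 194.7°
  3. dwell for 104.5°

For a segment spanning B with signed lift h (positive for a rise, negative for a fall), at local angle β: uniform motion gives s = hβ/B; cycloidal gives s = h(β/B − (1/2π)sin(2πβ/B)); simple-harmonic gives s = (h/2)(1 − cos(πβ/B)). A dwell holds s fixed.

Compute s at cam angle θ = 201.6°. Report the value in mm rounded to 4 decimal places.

seg 1 [0°–60.8°] cycloidal, h=30: full span → s += 30 → s = 30.0000
seg 2 [60.8°–255.5°] cycloidal, h=10: θ=201.6° here. β=140.8, B=194.7. 10·(0.7232 − sin(2π·0.7232)/(2π)) = 8.8006 → s = 38.8006

38.8006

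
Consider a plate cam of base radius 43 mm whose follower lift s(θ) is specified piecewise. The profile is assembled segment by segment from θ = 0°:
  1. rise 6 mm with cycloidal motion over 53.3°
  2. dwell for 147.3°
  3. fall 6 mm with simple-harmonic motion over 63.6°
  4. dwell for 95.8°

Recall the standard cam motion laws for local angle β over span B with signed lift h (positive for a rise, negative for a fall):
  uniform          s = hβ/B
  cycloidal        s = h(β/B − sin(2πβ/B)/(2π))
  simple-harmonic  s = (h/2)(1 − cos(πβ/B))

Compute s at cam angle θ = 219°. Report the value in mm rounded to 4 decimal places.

seg 1 [0°–53.3°] cycloidal, h=6: full span → s += 6 → s = 6.0000
seg 2 [53.3°–200.6°] dwell: s stays 6.0000
seg 3 [200.6°–264.2°] simple-harmonic, h=-6: θ=219° here. β=18.4, B=63.6. -6/2·(1 − cos(π·0.2893)) = -1.1561 → s = 4.8439

4.8439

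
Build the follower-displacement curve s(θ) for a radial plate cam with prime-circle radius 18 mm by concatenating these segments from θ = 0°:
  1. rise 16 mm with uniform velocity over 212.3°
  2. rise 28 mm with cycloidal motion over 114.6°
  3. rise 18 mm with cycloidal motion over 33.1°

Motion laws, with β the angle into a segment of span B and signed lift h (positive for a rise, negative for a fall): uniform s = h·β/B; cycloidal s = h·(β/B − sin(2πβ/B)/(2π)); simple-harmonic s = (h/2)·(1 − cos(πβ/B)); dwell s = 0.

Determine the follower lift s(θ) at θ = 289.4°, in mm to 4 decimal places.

seg 1 [0°–212.3°] uniform, h=16: full span → s += 16 → s = 16.0000
seg 2 [212.3°–326.9°] cycloidal, h=28: θ=289.4° here. β=77.1, B=114.6. 28·(0.6728 − sin(2π·0.6728)/(2π)) = 22.7797 → s = 38.7797

38.7797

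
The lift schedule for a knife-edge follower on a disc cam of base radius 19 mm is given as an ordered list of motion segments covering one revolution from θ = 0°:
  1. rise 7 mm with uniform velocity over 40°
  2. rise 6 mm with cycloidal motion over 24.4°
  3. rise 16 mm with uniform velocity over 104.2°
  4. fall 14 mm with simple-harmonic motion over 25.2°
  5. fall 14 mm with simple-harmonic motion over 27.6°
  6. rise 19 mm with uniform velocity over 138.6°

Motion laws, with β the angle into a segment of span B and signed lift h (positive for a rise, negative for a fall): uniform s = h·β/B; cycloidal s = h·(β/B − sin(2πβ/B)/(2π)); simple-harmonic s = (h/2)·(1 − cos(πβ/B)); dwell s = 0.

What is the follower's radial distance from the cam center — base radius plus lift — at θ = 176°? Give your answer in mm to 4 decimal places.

seg 1 [0°–40°] uniform, h=7: full span → s += 7 → s = 7.0000
seg 2 [40°–64.4°] cycloidal, h=6: full span → s += 6 → s = 13.0000
seg 3 [64.4°–168.6°] uniform, h=16: full span → s += 16 → s = 29.0000
seg 4 [168.6°–193.8°] simple-harmonic, h=-14: θ=176° here. β=7.4, B=25.2. -14/2·(1 − cos(π·0.2937)) = -2.7734 → s = 26.2266
radial distance = base radius + s = 19 + 26.2266 = 45.2266

45.2266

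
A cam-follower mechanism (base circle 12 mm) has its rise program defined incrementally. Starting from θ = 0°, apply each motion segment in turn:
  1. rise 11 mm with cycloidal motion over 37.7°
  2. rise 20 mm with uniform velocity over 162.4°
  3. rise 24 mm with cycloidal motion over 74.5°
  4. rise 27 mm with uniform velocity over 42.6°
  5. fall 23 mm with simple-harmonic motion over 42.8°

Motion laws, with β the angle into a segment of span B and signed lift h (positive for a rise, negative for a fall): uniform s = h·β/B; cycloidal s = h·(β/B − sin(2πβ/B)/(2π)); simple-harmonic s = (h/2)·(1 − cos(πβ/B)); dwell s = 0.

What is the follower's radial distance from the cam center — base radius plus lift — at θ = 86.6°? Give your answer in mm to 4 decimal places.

seg 1 [0°–37.7°] cycloidal, h=11: full span → s += 11 → s = 11.0000
seg 2 [37.7°–200.1°] uniform, h=20: θ=86.6° here. β=48.9, B=162.4. 20·48.9/162.4 = 6.0222 → s = 17.0222
radial distance = base radius + s = 12 + 17.0222 = 29.0222

29.0222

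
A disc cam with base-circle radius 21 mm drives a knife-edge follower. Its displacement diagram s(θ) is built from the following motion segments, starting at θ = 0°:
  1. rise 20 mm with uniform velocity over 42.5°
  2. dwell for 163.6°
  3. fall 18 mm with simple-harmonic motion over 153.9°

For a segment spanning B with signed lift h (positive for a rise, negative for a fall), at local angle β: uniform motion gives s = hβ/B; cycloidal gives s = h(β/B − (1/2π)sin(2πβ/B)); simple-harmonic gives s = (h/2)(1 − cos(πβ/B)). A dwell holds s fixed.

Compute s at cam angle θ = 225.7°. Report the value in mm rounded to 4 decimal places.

seg 1 [0°–42.5°] uniform, h=20: full span → s += 20 → s = 20.0000
seg 2 [42.5°–206.1°] dwell: s stays 20.0000
seg 3 [206.1°–360°] simple-harmonic, h=-18: θ=225.7° here. β=19.6, B=153.9. -18/2·(1 − cos(π·0.1274)) = -0.7108 → s = 19.2892

19.2892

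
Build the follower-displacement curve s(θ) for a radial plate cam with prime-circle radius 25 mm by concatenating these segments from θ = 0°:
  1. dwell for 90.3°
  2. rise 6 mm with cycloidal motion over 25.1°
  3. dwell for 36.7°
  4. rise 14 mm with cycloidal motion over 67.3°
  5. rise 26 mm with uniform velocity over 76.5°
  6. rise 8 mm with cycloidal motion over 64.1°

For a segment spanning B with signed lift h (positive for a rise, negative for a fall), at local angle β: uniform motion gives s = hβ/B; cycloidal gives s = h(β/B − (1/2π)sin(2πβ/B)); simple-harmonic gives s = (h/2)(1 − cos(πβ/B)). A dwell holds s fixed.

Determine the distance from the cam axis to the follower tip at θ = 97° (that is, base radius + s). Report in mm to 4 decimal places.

seg 1 [0°–90.3°] dwell: s stays 0.0000
seg 2 [90.3°–115.4°] cycloidal, h=6: θ=97° here. β=6.7, B=25.1. 6·(0.2669 − sin(2π·0.2669)/(2π)) = 0.6521 → s = 0.6521
radial distance = base radius + s = 25 + 0.6521 = 25.6521

25.6521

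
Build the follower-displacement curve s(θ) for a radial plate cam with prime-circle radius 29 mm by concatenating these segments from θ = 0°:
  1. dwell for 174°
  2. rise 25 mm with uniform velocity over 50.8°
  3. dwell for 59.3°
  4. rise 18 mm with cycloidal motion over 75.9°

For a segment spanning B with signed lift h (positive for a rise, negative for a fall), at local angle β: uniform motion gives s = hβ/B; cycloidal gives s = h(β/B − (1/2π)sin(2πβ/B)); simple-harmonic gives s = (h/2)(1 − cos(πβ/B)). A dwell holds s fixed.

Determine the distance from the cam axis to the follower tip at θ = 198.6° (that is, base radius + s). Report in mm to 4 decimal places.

seg 1 [0°–174°] dwell: s stays 0.0000
seg 2 [174°–224.8°] uniform, h=25: θ=198.6° here. β=24.6, B=50.8. 25·24.6/50.8 = 12.1063 → s = 12.1063
radial distance = base radius + s = 29 + 12.1063 = 41.1063

41.1063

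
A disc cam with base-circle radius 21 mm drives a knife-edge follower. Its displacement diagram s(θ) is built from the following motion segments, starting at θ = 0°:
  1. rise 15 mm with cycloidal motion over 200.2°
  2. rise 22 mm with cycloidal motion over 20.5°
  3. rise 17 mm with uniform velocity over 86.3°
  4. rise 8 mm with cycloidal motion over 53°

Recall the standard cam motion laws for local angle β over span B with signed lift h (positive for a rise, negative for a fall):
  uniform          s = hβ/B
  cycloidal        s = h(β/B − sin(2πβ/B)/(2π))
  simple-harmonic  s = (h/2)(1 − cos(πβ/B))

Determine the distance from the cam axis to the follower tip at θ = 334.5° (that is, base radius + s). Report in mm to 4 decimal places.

seg 1 [0°–200.2°] cycloidal, h=15: full span → s += 15 → s = 15.0000
seg 2 [200.2°–220.7°] cycloidal, h=22: full span → s += 22 → s = 37.0000
seg 3 [220.7°–307°] uniform, h=17: full span → s += 17 → s = 54.0000
seg 4 [307°–360°] cycloidal, h=8: θ=334.5° here. β=27.5, B=53. 8·(0.5189 − sin(2π·0.5189)/(2π)) = 4.3015 → s = 58.3015
radial distance = base radius + s = 21 + 58.3015 = 79.3015

79.3015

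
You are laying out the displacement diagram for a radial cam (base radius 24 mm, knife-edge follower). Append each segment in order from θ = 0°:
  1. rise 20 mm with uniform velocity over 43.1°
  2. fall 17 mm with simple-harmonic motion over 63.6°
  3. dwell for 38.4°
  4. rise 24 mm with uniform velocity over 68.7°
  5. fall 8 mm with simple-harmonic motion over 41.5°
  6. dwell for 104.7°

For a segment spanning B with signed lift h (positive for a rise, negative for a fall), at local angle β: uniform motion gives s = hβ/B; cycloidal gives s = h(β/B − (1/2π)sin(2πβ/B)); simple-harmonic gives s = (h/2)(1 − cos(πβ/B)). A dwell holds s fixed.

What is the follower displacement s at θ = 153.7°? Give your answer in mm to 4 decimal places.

seg 1 [0°–43.1°] uniform, h=20: full span → s += 20 → s = 20.0000
seg 2 [43.1°–106.7°] simple-harmonic, h=-17: full span → s += -17 → s = 3.0000
seg 3 [106.7°–145.1°] dwell: s stays 3.0000
seg 4 [145.1°–213.8°] uniform, h=24: θ=153.7° here. β=8.6, B=68.7. 24·8.6/68.7 = 3.0044 → s = 6.0044

6.0044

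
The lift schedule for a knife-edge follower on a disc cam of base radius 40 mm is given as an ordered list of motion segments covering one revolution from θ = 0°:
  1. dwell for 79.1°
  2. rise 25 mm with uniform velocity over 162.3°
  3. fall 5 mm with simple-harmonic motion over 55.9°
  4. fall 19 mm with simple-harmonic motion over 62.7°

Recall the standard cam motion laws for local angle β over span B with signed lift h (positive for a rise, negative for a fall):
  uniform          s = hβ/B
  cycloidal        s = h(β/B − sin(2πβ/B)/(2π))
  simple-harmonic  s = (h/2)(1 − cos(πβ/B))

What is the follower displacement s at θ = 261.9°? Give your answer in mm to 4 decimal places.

seg 1 [0°–79.1°] dwell: s stays 0.0000
seg 2 [79.1°–241.4°] uniform, h=25: full span → s += 25 → s = 25.0000
seg 3 [241.4°–297.3°] simple-harmonic, h=-5: θ=261.9° here. β=20.5, B=55.9. -5/2·(1 − cos(π·0.3667)) = -1.4836 → s = 23.5164

23.5164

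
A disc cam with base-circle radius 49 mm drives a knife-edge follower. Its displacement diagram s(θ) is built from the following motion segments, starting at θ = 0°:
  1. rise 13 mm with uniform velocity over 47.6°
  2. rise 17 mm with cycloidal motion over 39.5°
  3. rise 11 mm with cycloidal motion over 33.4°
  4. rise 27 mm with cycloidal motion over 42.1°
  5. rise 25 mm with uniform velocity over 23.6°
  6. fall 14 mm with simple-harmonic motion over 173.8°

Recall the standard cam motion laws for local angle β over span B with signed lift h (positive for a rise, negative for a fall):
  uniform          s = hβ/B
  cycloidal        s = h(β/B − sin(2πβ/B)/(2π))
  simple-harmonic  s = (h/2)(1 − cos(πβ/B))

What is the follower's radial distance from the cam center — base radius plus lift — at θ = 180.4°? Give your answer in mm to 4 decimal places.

seg 1 [0°–47.6°] uniform, h=13: full span → s += 13 → s = 13.0000
seg 2 [47.6°–87.1°] cycloidal, h=17: full span → s += 17 → s = 30.0000
seg 3 [87.1°–120.5°] cycloidal, h=11: full span → s += 11 → s = 41.0000
seg 4 [120.5°–162.6°] cycloidal, h=27: full span → s += 27 → s = 68.0000
seg 5 [162.6°–186.2°] uniform, h=25: θ=180.4° here. β=17.8, B=23.6. 25·17.8/23.6 = 18.8559 → s = 86.8559
radial distance = base radius + s = 49 + 86.8559 = 135.8559

135.8559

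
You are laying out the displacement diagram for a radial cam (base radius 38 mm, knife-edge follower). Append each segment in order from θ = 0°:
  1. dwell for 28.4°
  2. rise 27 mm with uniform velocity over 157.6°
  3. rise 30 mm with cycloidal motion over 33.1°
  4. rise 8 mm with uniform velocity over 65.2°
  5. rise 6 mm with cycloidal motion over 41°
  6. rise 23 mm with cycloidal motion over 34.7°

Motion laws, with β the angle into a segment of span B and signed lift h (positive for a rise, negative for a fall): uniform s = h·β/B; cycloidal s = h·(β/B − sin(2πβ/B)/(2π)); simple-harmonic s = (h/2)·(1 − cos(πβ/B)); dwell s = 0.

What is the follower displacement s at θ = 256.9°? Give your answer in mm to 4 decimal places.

seg 1 [0°–28.4°] dwell: s stays 0.0000
seg 2 [28.4°–186°] uniform, h=27: full span → s += 27 → s = 27.0000
seg 3 [186°–219.1°] cycloidal, h=30: full span → s += 30 → s = 57.0000
seg 4 [219.1°–284.3°] uniform, h=8: θ=256.9° here. β=37.8, B=65.2. 8·37.8/65.2 = 4.6380 → s = 61.6380

61.6380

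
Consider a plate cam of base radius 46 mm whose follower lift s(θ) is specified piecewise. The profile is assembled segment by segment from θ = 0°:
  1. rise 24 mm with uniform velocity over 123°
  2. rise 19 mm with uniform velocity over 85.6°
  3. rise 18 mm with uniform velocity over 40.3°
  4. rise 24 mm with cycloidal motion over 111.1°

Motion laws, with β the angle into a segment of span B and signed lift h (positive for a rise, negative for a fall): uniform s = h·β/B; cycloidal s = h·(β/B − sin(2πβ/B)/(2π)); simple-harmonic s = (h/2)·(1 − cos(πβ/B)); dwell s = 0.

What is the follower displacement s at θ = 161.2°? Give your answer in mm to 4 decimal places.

seg 1 [0°–123°] uniform, h=24: full span → s += 24 → s = 24.0000
seg 2 [123°–208.6°] uniform, h=19: θ=161.2° here. β=38.2, B=85.6. 19·38.2/85.6 = 8.4790 → s = 32.4790

32.4790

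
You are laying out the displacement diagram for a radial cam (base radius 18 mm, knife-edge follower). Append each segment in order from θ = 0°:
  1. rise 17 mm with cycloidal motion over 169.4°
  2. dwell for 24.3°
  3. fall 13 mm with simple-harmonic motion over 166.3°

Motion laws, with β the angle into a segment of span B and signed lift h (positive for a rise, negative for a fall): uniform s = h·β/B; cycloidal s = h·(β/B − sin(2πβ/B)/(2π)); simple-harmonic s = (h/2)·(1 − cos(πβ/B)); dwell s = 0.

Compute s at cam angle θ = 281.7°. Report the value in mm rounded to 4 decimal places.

seg 1 [0°–169.4°] cycloidal, h=17: full span → s += 17 → s = 17.0000
seg 2 [169.4°–193.7°] dwell: s stays 17.0000
seg 3 [193.7°–360°] simple-harmonic, h=-13: θ=281.7° here. β=88, B=166.3. -13/2·(1 − cos(π·0.5292)) = -7.0947 → s = 9.9053

9.9053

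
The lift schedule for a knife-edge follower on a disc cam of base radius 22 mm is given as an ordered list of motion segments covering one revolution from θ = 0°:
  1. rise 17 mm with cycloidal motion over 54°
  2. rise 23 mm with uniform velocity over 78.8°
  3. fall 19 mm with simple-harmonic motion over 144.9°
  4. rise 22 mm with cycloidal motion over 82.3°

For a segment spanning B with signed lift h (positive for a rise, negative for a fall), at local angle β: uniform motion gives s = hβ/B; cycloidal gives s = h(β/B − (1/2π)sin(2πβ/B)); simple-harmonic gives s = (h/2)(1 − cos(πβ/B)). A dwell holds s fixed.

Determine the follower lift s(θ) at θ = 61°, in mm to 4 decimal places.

seg 1 [0°–54°] cycloidal, h=17: full span → s += 17 → s = 17.0000
seg 2 [54°–132.8°] uniform, h=23: θ=61° here. β=7, B=78.8. 23·7/78.8 = 2.0431 → s = 19.0431

19.0431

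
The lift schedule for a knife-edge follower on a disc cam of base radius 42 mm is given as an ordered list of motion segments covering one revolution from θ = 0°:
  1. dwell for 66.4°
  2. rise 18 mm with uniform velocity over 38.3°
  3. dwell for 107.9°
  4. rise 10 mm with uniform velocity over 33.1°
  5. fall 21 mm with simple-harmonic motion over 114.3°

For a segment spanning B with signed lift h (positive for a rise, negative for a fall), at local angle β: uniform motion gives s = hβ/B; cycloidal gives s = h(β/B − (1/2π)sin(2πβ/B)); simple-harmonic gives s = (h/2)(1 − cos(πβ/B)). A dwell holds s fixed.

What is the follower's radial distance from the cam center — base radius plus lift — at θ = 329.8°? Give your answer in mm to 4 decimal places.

seg 1 [0°–66.4°] dwell: s stays 0.0000
seg 2 [66.4°–104.7°] uniform, h=18: full span → s += 18 → s = 18.0000
seg 3 [104.7°–212.6°] dwell: s stays 18.0000
seg 4 [212.6°–245.7°] uniform, h=10: full span → s += 10 → s = 28.0000
seg 5 [245.7°–360°] simple-harmonic, h=-21: θ=329.8° here. β=84.1, B=114.3. -21/2·(1 − cos(π·0.7358)) = -17.5857 → s = 10.4143
radial distance = base radius + s = 42 + 10.4143 = 52.4143

52.4143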